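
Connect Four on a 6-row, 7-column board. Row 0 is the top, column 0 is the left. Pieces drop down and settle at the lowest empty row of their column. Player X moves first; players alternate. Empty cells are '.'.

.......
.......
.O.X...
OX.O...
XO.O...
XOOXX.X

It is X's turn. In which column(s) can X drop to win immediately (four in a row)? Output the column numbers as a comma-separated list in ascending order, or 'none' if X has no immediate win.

col 0: drop X → no win
col 1: drop X → no win
col 2: drop X → no win
col 3: drop X → no win
col 4: drop X → no win
col 5: drop X → WIN!
col 6: drop X → no win

Answer: 5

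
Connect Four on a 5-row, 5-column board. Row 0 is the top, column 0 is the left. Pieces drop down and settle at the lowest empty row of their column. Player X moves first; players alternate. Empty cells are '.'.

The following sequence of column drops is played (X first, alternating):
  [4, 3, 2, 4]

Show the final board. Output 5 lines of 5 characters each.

Move 1: X drops in col 4, lands at row 4
Move 2: O drops in col 3, lands at row 4
Move 3: X drops in col 2, lands at row 4
Move 4: O drops in col 4, lands at row 3

Answer: .....
.....
.....
....O
..XOX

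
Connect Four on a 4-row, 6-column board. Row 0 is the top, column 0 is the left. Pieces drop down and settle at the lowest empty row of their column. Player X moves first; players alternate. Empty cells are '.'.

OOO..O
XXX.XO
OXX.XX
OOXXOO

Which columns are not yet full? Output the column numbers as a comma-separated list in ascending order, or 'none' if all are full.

col 0: top cell = 'O' → FULL
col 1: top cell = 'O' → FULL
col 2: top cell = 'O' → FULL
col 3: top cell = '.' → open
col 4: top cell = '.' → open
col 5: top cell = 'O' → FULL

Answer: 3,4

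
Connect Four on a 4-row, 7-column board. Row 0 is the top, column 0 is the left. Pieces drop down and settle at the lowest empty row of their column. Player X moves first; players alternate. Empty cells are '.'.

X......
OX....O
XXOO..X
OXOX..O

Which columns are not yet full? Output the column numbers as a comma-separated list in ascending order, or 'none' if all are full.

col 0: top cell = 'X' → FULL
col 1: top cell = '.' → open
col 2: top cell = '.' → open
col 3: top cell = '.' → open
col 4: top cell = '.' → open
col 5: top cell = '.' → open
col 6: top cell = '.' → open

Answer: 1,2,3,4,5,6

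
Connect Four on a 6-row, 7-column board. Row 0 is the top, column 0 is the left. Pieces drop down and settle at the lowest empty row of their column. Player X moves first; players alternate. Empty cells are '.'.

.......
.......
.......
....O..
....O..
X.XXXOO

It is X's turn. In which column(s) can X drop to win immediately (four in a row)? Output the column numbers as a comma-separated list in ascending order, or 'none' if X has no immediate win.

col 0: drop X → no win
col 1: drop X → WIN!
col 2: drop X → no win
col 3: drop X → no win
col 4: drop X → no win
col 5: drop X → no win
col 6: drop X → no win

Answer: 1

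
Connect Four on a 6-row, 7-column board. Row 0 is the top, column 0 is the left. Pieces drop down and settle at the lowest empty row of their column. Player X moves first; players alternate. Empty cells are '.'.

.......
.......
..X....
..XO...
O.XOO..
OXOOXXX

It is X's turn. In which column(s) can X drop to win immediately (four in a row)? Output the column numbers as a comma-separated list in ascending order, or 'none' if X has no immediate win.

Answer: 2

Derivation:
col 0: drop X → no win
col 1: drop X → no win
col 2: drop X → WIN!
col 3: drop X → no win
col 4: drop X → no win
col 5: drop X → no win
col 6: drop X → no win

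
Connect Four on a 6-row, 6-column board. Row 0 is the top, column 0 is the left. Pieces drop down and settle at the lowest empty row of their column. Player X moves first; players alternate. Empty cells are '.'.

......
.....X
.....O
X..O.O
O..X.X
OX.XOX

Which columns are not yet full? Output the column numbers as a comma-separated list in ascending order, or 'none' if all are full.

col 0: top cell = '.' → open
col 1: top cell = '.' → open
col 2: top cell = '.' → open
col 3: top cell = '.' → open
col 4: top cell = '.' → open
col 5: top cell = '.' → open

Answer: 0,1,2,3,4,5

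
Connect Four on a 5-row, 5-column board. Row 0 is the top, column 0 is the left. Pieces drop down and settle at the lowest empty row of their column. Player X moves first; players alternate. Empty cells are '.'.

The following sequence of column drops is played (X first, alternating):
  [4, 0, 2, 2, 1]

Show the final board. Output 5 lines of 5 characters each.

Answer: .....
.....
.....
..O..
OXX.X

Derivation:
Move 1: X drops in col 4, lands at row 4
Move 2: O drops in col 0, lands at row 4
Move 3: X drops in col 2, lands at row 4
Move 4: O drops in col 2, lands at row 3
Move 5: X drops in col 1, lands at row 4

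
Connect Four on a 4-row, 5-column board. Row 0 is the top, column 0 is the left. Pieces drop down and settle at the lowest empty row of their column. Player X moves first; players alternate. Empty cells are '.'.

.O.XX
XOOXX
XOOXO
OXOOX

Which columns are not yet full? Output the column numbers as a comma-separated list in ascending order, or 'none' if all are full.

col 0: top cell = '.' → open
col 1: top cell = 'O' → FULL
col 2: top cell = '.' → open
col 3: top cell = 'X' → FULL
col 4: top cell = 'X' → FULL

Answer: 0,2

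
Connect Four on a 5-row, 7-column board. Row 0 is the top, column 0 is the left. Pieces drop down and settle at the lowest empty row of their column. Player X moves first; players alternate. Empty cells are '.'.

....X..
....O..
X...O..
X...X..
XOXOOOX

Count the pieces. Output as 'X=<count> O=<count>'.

X=7 O=6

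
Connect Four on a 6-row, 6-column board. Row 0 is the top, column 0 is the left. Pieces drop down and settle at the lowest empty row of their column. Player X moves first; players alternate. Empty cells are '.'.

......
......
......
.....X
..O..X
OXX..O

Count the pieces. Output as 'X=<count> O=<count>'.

X=4 O=3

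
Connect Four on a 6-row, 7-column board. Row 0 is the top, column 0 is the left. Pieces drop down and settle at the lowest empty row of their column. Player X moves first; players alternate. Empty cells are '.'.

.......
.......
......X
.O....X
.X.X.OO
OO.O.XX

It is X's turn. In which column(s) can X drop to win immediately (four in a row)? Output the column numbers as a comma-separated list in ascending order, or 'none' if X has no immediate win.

col 0: drop X → no win
col 1: drop X → no win
col 2: drop X → no win
col 3: drop X → no win
col 4: drop X → no win
col 5: drop X → no win
col 6: drop X → no win

Answer: none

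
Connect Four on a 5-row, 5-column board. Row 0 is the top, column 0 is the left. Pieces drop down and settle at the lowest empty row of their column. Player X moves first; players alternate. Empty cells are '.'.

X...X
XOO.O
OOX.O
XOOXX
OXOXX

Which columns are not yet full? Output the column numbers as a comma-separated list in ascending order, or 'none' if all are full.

Answer: 1,2,3

Derivation:
col 0: top cell = 'X' → FULL
col 1: top cell = '.' → open
col 2: top cell = '.' → open
col 3: top cell = '.' → open
col 4: top cell = 'X' → FULL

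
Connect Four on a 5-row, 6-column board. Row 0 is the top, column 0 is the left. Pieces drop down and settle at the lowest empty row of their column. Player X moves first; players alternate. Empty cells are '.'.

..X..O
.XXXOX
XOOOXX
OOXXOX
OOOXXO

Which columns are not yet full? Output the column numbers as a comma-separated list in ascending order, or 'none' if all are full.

Answer: 0,1,3,4

Derivation:
col 0: top cell = '.' → open
col 1: top cell = '.' → open
col 2: top cell = 'X' → FULL
col 3: top cell = '.' → open
col 4: top cell = '.' → open
col 5: top cell = 'O' → FULL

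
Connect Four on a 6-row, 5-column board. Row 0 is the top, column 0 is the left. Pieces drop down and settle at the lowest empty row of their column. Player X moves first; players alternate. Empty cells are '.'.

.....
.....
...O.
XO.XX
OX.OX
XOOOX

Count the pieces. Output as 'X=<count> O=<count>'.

X=7 O=7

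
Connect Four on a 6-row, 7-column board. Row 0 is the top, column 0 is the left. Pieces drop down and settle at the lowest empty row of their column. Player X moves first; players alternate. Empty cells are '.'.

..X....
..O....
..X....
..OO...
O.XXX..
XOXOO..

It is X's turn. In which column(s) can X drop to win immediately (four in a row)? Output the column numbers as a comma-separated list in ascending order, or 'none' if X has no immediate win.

col 0: drop X → no win
col 1: drop X → WIN!
col 3: drop X → no win
col 4: drop X → no win
col 5: drop X → no win
col 6: drop X → no win

Answer: 1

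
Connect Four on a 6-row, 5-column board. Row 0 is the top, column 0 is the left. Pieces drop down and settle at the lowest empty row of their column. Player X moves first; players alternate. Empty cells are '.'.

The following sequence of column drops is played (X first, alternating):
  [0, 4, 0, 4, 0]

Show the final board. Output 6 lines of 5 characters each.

Answer: .....
.....
.....
X....
X...O
X...O

Derivation:
Move 1: X drops in col 0, lands at row 5
Move 2: O drops in col 4, lands at row 5
Move 3: X drops in col 0, lands at row 4
Move 4: O drops in col 4, lands at row 4
Move 5: X drops in col 0, lands at row 3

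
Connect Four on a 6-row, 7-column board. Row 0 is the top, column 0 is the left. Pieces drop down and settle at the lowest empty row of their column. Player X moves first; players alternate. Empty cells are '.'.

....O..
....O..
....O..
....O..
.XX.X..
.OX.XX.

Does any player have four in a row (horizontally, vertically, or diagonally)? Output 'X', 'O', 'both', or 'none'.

O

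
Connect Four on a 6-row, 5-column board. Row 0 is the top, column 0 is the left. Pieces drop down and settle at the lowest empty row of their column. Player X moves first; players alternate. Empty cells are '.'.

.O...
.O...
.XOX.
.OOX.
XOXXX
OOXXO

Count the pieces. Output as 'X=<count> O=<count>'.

X=9 O=9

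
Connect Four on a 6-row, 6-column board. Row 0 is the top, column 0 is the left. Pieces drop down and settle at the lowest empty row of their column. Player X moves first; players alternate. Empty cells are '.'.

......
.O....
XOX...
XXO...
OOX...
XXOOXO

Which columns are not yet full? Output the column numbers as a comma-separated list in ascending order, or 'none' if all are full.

Answer: 0,1,2,3,4,5

Derivation:
col 0: top cell = '.' → open
col 1: top cell = '.' → open
col 2: top cell = '.' → open
col 3: top cell = '.' → open
col 4: top cell = '.' → open
col 5: top cell = '.' → open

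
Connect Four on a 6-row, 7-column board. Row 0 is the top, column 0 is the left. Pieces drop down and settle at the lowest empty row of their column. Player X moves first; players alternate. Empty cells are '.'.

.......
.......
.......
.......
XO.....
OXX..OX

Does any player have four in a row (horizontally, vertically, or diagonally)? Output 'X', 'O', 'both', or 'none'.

none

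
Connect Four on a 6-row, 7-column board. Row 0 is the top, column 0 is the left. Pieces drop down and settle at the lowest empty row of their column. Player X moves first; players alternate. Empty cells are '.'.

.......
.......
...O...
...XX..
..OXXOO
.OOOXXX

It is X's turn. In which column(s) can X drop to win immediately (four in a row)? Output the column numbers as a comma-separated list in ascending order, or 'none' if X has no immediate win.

Answer: 4

Derivation:
col 0: drop X → no win
col 1: drop X → no win
col 2: drop X → no win
col 3: drop X → no win
col 4: drop X → WIN!
col 5: drop X → no win
col 6: drop X → no win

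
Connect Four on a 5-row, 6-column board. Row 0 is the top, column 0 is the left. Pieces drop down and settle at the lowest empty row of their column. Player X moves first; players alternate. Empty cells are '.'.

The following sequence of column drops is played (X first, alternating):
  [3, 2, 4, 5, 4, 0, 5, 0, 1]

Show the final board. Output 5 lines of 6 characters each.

Move 1: X drops in col 3, lands at row 4
Move 2: O drops in col 2, lands at row 4
Move 3: X drops in col 4, lands at row 4
Move 4: O drops in col 5, lands at row 4
Move 5: X drops in col 4, lands at row 3
Move 6: O drops in col 0, lands at row 4
Move 7: X drops in col 5, lands at row 3
Move 8: O drops in col 0, lands at row 3
Move 9: X drops in col 1, lands at row 4

Answer: ......
......
......
O...XX
OXOXXO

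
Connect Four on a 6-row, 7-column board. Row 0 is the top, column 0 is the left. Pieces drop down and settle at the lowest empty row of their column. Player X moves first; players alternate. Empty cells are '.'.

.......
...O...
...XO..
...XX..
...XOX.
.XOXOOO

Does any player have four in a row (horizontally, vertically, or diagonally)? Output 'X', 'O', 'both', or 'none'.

X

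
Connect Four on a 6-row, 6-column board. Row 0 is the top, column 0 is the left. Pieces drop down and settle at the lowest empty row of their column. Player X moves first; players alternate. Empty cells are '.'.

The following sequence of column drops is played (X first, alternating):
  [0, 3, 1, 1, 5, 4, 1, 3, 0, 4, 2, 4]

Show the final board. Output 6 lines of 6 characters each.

Move 1: X drops in col 0, lands at row 5
Move 2: O drops in col 3, lands at row 5
Move 3: X drops in col 1, lands at row 5
Move 4: O drops in col 1, lands at row 4
Move 5: X drops in col 5, lands at row 5
Move 6: O drops in col 4, lands at row 5
Move 7: X drops in col 1, lands at row 3
Move 8: O drops in col 3, lands at row 4
Move 9: X drops in col 0, lands at row 4
Move 10: O drops in col 4, lands at row 4
Move 11: X drops in col 2, lands at row 5
Move 12: O drops in col 4, lands at row 3

Answer: ......
......
......
.X..O.
XO.OO.
XXXOOX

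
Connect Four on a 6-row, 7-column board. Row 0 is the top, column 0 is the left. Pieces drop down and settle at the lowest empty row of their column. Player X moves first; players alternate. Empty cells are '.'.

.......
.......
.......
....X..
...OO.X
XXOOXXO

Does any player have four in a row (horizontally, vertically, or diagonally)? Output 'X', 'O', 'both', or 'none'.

none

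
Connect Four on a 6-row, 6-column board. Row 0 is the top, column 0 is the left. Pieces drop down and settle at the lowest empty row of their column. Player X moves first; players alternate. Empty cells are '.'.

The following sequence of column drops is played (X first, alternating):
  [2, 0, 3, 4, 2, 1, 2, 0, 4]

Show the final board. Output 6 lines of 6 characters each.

Move 1: X drops in col 2, lands at row 5
Move 2: O drops in col 0, lands at row 5
Move 3: X drops in col 3, lands at row 5
Move 4: O drops in col 4, lands at row 5
Move 5: X drops in col 2, lands at row 4
Move 6: O drops in col 1, lands at row 5
Move 7: X drops in col 2, lands at row 3
Move 8: O drops in col 0, lands at row 4
Move 9: X drops in col 4, lands at row 4

Answer: ......
......
......
..X...
O.X.X.
OOXXO.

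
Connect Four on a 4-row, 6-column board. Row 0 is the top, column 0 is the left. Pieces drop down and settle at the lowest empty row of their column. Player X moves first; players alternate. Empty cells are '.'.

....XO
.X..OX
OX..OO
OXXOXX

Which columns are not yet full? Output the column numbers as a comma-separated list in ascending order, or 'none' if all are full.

Answer: 0,1,2,3

Derivation:
col 0: top cell = '.' → open
col 1: top cell = '.' → open
col 2: top cell = '.' → open
col 3: top cell = '.' → open
col 4: top cell = 'X' → FULL
col 5: top cell = 'O' → FULL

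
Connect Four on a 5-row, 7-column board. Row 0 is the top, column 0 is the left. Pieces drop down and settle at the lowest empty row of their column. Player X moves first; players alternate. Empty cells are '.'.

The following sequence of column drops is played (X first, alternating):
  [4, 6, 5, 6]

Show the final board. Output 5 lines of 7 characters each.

Move 1: X drops in col 4, lands at row 4
Move 2: O drops in col 6, lands at row 4
Move 3: X drops in col 5, lands at row 4
Move 4: O drops in col 6, lands at row 3

Answer: .......
.......
.......
......O
....XXO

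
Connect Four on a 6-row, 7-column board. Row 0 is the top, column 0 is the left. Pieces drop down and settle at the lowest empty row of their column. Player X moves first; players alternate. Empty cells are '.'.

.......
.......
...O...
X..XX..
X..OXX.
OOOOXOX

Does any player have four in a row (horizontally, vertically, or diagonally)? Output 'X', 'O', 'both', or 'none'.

O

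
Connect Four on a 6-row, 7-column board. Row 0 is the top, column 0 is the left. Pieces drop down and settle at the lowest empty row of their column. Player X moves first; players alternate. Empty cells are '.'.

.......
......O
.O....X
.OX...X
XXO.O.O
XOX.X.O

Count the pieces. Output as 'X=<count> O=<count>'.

X=8 O=8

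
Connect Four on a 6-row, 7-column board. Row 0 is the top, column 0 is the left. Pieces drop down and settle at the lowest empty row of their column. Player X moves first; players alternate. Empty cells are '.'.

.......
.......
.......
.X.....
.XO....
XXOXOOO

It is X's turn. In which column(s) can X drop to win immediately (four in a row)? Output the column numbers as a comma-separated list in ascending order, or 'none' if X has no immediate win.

col 0: drop X → no win
col 1: drop X → WIN!
col 2: drop X → no win
col 3: drop X → no win
col 4: drop X → no win
col 5: drop X → no win
col 6: drop X → no win

Answer: 1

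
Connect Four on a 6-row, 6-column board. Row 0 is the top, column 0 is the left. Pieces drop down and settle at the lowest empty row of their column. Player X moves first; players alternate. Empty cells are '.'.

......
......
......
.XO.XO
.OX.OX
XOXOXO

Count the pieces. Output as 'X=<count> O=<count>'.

X=7 O=7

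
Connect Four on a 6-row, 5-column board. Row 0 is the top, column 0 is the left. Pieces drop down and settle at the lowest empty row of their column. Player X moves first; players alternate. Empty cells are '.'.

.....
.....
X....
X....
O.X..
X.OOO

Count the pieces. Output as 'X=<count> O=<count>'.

X=4 O=4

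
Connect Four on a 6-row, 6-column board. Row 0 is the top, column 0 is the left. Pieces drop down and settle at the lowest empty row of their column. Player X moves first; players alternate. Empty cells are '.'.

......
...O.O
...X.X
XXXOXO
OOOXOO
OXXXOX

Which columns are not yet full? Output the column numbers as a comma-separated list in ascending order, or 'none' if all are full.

col 0: top cell = '.' → open
col 1: top cell = '.' → open
col 2: top cell = '.' → open
col 3: top cell = '.' → open
col 4: top cell = '.' → open
col 5: top cell = '.' → open

Answer: 0,1,2,3,4,5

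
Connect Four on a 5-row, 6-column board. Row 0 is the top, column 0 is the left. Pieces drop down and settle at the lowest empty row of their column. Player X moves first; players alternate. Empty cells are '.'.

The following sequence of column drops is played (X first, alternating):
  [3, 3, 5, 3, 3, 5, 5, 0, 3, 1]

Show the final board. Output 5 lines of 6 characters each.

Move 1: X drops in col 3, lands at row 4
Move 2: O drops in col 3, lands at row 3
Move 3: X drops in col 5, lands at row 4
Move 4: O drops in col 3, lands at row 2
Move 5: X drops in col 3, lands at row 1
Move 6: O drops in col 5, lands at row 3
Move 7: X drops in col 5, lands at row 2
Move 8: O drops in col 0, lands at row 4
Move 9: X drops in col 3, lands at row 0
Move 10: O drops in col 1, lands at row 4

Answer: ...X..
...X..
...O.X
...O.O
OO.X.X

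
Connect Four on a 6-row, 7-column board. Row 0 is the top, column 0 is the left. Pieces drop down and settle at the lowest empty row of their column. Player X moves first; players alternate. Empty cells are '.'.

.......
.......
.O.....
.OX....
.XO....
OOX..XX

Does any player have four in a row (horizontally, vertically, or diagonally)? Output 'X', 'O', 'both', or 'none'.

none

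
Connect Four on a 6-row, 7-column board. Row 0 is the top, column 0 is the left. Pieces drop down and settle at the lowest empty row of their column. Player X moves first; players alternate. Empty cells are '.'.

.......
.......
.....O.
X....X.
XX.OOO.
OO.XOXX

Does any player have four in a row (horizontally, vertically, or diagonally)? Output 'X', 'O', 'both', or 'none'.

none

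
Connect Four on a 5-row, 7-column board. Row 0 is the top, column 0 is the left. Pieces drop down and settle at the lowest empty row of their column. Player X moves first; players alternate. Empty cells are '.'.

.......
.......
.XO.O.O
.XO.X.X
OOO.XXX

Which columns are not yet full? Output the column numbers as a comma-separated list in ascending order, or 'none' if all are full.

col 0: top cell = '.' → open
col 1: top cell = '.' → open
col 2: top cell = '.' → open
col 3: top cell = '.' → open
col 4: top cell = '.' → open
col 5: top cell = '.' → open
col 6: top cell = '.' → open

Answer: 0,1,2,3,4,5,6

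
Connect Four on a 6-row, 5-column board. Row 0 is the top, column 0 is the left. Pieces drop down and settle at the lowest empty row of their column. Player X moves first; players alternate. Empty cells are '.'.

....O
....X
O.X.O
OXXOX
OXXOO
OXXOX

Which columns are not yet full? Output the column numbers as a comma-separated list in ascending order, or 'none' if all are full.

col 0: top cell = '.' → open
col 1: top cell = '.' → open
col 2: top cell = '.' → open
col 3: top cell = '.' → open
col 4: top cell = 'O' → FULL

Answer: 0,1,2,3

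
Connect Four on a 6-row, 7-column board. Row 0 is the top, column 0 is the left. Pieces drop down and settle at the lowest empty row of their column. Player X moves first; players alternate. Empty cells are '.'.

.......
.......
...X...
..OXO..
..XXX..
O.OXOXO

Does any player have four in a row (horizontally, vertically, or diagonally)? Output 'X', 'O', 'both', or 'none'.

X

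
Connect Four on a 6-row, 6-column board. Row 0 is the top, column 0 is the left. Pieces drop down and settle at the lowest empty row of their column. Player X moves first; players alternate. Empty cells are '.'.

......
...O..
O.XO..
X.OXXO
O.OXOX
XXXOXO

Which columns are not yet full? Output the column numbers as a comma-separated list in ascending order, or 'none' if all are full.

col 0: top cell = '.' → open
col 1: top cell = '.' → open
col 2: top cell = '.' → open
col 3: top cell = '.' → open
col 4: top cell = '.' → open
col 5: top cell = '.' → open

Answer: 0,1,2,3,4,5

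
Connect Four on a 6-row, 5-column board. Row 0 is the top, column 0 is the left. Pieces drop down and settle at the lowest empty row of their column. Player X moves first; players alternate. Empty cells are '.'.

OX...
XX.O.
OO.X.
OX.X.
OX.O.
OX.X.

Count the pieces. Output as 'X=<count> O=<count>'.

X=9 O=8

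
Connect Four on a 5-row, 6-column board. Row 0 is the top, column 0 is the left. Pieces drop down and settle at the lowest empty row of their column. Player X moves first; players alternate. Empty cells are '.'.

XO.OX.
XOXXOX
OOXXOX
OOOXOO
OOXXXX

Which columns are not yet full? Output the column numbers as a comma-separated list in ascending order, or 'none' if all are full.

col 0: top cell = 'X' → FULL
col 1: top cell = 'O' → FULL
col 2: top cell = '.' → open
col 3: top cell = 'O' → FULL
col 4: top cell = 'X' → FULL
col 5: top cell = '.' → open

Answer: 2,5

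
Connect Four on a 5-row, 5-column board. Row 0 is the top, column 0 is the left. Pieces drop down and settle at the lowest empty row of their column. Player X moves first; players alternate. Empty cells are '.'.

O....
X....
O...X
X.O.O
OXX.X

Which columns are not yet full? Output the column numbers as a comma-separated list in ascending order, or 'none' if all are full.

Answer: 1,2,3,4

Derivation:
col 0: top cell = 'O' → FULL
col 1: top cell = '.' → open
col 2: top cell = '.' → open
col 3: top cell = '.' → open
col 4: top cell = '.' → open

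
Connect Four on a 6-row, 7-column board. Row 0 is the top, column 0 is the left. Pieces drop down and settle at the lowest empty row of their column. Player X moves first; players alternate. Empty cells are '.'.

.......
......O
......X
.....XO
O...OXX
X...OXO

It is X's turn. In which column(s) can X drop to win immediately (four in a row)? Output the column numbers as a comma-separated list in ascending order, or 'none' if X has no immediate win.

col 0: drop X → no win
col 1: drop X → no win
col 2: drop X → no win
col 3: drop X → no win
col 4: drop X → no win
col 5: drop X → WIN!
col 6: drop X → no win

Answer: 5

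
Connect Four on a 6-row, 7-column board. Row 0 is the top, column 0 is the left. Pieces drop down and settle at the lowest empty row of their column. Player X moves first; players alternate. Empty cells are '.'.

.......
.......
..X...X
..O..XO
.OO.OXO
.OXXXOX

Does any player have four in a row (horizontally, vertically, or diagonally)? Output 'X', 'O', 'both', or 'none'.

none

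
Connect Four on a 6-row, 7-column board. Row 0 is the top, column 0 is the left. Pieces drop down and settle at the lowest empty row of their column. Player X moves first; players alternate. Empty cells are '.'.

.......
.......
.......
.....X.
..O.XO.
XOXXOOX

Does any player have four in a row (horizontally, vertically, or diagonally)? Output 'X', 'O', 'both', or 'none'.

none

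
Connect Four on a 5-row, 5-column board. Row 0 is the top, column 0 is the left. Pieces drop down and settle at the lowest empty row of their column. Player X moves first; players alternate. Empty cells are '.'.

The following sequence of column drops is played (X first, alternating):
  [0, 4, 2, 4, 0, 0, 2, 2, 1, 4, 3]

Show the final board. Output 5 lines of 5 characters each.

Move 1: X drops in col 0, lands at row 4
Move 2: O drops in col 4, lands at row 4
Move 3: X drops in col 2, lands at row 4
Move 4: O drops in col 4, lands at row 3
Move 5: X drops in col 0, lands at row 3
Move 6: O drops in col 0, lands at row 2
Move 7: X drops in col 2, lands at row 3
Move 8: O drops in col 2, lands at row 2
Move 9: X drops in col 1, lands at row 4
Move 10: O drops in col 4, lands at row 2
Move 11: X drops in col 3, lands at row 4

Answer: .....
.....
O.O.O
X.X.O
XXXXO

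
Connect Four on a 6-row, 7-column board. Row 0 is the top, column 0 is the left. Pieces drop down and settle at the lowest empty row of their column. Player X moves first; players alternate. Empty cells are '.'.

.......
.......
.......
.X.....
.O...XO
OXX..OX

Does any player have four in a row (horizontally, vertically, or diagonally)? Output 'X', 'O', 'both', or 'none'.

none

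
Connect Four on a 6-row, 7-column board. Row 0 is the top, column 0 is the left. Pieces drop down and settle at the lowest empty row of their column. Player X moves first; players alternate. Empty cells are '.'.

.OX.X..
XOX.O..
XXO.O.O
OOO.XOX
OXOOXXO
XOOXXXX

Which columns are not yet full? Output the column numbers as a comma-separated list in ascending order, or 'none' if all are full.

col 0: top cell = '.' → open
col 1: top cell = 'O' → FULL
col 2: top cell = 'X' → FULL
col 3: top cell = '.' → open
col 4: top cell = 'X' → FULL
col 5: top cell = '.' → open
col 6: top cell = '.' → open

Answer: 0,3,5,6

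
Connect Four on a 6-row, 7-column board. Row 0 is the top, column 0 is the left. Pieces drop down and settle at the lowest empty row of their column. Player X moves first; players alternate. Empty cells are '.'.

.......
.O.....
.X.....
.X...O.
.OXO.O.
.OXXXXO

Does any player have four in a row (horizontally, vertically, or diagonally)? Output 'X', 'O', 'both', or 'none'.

X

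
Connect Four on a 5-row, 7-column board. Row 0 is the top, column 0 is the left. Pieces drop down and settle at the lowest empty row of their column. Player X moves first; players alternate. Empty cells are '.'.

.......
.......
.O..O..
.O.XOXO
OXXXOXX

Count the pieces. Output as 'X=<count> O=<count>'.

X=7 O=7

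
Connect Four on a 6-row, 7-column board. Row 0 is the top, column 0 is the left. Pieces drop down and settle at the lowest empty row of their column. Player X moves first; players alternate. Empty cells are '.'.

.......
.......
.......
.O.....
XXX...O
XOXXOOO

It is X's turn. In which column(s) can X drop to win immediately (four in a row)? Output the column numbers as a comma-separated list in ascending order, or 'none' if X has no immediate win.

col 0: drop X → no win
col 1: drop X → no win
col 2: drop X → no win
col 3: drop X → WIN!
col 4: drop X → no win
col 5: drop X → no win
col 6: drop X → no win

Answer: 3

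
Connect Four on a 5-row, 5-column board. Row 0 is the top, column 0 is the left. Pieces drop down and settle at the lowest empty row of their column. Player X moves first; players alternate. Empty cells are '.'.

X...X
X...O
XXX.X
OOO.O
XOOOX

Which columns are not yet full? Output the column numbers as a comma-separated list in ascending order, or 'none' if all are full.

col 0: top cell = 'X' → FULL
col 1: top cell = '.' → open
col 2: top cell = '.' → open
col 3: top cell = '.' → open
col 4: top cell = 'X' → FULL

Answer: 1,2,3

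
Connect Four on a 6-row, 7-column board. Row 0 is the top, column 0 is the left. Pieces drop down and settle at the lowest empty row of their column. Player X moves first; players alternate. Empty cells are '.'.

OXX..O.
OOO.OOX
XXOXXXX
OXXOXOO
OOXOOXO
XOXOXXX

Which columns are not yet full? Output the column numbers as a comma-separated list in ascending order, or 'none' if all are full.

col 0: top cell = 'O' → FULL
col 1: top cell = 'X' → FULL
col 2: top cell = 'X' → FULL
col 3: top cell = '.' → open
col 4: top cell = '.' → open
col 5: top cell = 'O' → FULL
col 6: top cell = '.' → open

Answer: 3,4,6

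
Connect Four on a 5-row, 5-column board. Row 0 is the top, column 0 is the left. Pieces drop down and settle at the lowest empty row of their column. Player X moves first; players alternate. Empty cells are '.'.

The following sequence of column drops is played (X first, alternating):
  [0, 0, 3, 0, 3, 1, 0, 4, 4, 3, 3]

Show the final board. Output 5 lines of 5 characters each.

Answer: .....
X..X.
O..O.
O..XX
XO.XO

Derivation:
Move 1: X drops in col 0, lands at row 4
Move 2: O drops in col 0, lands at row 3
Move 3: X drops in col 3, lands at row 4
Move 4: O drops in col 0, lands at row 2
Move 5: X drops in col 3, lands at row 3
Move 6: O drops in col 1, lands at row 4
Move 7: X drops in col 0, lands at row 1
Move 8: O drops in col 4, lands at row 4
Move 9: X drops in col 4, lands at row 3
Move 10: O drops in col 3, lands at row 2
Move 11: X drops in col 3, lands at row 1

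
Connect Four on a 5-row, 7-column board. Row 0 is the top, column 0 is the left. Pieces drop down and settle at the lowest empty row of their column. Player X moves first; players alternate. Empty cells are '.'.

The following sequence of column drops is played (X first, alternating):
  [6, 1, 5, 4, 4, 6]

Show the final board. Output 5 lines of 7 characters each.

Answer: .......
.......
.......
....X.O
.O..OXX

Derivation:
Move 1: X drops in col 6, lands at row 4
Move 2: O drops in col 1, lands at row 4
Move 3: X drops in col 5, lands at row 4
Move 4: O drops in col 4, lands at row 4
Move 5: X drops in col 4, lands at row 3
Move 6: O drops in col 6, lands at row 3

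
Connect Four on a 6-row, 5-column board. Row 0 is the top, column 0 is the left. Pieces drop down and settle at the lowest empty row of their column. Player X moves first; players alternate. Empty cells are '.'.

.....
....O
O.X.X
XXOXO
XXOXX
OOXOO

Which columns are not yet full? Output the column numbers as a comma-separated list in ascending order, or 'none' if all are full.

Answer: 0,1,2,3,4

Derivation:
col 0: top cell = '.' → open
col 1: top cell = '.' → open
col 2: top cell = '.' → open
col 3: top cell = '.' → open
col 4: top cell = '.' → open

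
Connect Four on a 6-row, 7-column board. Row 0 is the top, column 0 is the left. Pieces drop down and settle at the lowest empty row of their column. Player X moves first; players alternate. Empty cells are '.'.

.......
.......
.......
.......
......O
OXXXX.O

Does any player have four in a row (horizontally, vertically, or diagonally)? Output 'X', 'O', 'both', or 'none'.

X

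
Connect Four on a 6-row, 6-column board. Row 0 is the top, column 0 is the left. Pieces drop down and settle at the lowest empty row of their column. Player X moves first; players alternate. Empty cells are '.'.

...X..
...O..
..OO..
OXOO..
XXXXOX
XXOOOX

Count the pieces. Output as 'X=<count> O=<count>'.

X=10 O=10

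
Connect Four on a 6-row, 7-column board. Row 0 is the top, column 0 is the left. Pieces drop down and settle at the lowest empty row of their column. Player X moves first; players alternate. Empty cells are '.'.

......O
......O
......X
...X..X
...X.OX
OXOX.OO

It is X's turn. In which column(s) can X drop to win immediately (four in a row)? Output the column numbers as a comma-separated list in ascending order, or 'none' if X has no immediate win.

col 0: drop X → no win
col 1: drop X → no win
col 2: drop X → no win
col 3: drop X → WIN!
col 4: drop X → no win
col 5: drop X → no win

Answer: 3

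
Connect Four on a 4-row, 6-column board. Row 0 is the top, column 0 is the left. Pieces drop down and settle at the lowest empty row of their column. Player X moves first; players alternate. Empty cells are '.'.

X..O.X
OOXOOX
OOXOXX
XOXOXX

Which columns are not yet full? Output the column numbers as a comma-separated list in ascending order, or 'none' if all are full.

Answer: 1,2,4

Derivation:
col 0: top cell = 'X' → FULL
col 1: top cell = '.' → open
col 2: top cell = '.' → open
col 3: top cell = 'O' → FULL
col 4: top cell = '.' → open
col 5: top cell = 'X' → FULL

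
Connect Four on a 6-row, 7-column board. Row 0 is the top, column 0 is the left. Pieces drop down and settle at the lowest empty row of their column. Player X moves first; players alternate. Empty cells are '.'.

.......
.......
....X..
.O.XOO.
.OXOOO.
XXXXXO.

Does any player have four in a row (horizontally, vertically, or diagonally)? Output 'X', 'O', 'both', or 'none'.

X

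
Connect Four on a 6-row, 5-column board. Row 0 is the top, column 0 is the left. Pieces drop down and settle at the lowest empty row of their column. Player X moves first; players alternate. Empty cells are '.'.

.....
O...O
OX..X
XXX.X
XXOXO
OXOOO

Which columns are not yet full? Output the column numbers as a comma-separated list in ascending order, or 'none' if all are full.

col 0: top cell = '.' → open
col 1: top cell = '.' → open
col 2: top cell = '.' → open
col 3: top cell = '.' → open
col 4: top cell = '.' → open

Answer: 0,1,2,3,4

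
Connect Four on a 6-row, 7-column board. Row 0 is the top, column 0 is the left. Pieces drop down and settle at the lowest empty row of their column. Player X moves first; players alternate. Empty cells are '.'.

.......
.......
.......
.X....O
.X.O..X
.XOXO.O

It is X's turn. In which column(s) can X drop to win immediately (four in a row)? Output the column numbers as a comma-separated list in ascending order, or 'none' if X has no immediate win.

col 0: drop X → no win
col 1: drop X → WIN!
col 2: drop X → no win
col 3: drop X → no win
col 4: drop X → no win
col 5: drop X → no win
col 6: drop X → no win

Answer: 1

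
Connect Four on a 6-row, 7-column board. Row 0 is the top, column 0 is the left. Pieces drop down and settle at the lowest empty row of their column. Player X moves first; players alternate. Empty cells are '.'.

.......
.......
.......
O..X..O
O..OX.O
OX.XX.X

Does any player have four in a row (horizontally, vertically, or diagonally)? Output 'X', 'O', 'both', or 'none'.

none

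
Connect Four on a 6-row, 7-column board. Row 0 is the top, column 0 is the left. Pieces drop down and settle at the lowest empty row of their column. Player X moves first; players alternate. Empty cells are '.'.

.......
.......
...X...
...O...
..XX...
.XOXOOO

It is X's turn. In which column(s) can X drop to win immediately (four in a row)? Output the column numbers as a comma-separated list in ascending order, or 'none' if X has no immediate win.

Answer: none

Derivation:
col 0: drop X → no win
col 1: drop X → no win
col 2: drop X → no win
col 3: drop X → no win
col 4: drop X → no win
col 5: drop X → no win
col 6: drop X → no win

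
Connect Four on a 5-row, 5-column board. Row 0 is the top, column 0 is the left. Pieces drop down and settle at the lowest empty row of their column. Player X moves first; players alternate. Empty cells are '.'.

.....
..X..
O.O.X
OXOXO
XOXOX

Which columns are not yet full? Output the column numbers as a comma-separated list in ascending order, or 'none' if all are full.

col 0: top cell = '.' → open
col 1: top cell = '.' → open
col 2: top cell = '.' → open
col 3: top cell = '.' → open
col 4: top cell = '.' → open

Answer: 0,1,2,3,4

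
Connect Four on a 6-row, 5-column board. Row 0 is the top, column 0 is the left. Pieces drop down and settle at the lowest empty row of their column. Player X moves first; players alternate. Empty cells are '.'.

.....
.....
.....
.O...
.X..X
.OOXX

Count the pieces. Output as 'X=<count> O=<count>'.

X=4 O=3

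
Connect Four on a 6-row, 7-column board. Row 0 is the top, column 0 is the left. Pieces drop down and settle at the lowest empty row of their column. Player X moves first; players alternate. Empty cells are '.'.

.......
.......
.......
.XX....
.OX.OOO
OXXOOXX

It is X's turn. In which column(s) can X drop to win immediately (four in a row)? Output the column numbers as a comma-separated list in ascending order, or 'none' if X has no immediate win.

Answer: 2

Derivation:
col 0: drop X → no win
col 1: drop X → no win
col 2: drop X → WIN!
col 3: drop X → no win
col 4: drop X → no win
col 5: drop X → no win
col 6: drop X → no win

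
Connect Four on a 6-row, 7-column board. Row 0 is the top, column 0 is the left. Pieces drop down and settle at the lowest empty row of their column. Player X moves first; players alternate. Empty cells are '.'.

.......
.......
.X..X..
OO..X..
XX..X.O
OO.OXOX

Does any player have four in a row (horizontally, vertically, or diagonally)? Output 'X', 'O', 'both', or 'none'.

X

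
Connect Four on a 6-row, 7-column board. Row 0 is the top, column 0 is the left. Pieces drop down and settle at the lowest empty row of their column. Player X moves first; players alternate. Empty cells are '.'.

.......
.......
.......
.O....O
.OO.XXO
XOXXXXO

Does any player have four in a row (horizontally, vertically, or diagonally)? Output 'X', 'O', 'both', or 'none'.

X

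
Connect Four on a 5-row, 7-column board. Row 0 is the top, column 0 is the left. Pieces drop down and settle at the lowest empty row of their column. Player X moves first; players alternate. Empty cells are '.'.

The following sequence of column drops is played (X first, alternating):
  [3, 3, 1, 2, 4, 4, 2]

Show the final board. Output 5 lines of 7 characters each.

Move 1: X drops in col 3, lands at row 4
Move 2: O drops in col 3, lands at row 3
Move 3: X drops in col 1, lands at row 4
Move 4: O drops in col 2, lands at row 4
Move 5: X drops in col 4, lands at row 4
Move 6: O drops in col 4, lands at row 3
Move 7: X drops in col 2, lands at row 3

Answer: .......
.......
.......
..XOO..
.XOXX..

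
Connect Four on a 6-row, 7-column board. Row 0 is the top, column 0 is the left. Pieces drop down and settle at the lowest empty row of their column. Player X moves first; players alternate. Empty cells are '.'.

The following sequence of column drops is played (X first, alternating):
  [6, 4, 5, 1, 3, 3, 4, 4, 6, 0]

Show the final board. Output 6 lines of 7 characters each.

Answer: .......
.......
.......
....O..
...OX.X
OO.XOXX

Derivation:
Move 1: X drops in col 6, lands at row 5
Move 2: O drops in col 4, lands at row 5
Move 3: X drops in col 5, lands at row 5
Move 4: O drops in col 1, lands at row 5
Move 5: X drops in col 3, lands at row 5
Move 6: O drops in col 3, lands at row 4
Move 7: X drops in col 4, lands at row 4
Move 8: O drops in col 4, lands at row 3
Move 9: X drops in col 6, lands at row 4
Move 10: O drops in col 0, lands at row 5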